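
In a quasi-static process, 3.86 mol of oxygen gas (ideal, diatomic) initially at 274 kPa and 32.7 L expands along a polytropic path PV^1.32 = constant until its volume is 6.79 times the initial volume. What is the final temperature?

T₁ = P₁V₁/(nR) = 274×32.7/(3.86×8.314) = 279 K.
Polytropic n=1.32: T₂ = T₁(V₁/V₂)^(n−1) = 279×(0.147)^0.32 = 151 K; P₂ = P₁(V₁/V₂)^n = 21.9 kPa.

151 K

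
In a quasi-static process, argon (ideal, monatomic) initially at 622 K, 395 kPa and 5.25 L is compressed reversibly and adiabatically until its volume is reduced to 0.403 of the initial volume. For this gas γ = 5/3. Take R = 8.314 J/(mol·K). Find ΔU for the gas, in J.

2590 J

n = P₁V₁/(RT₁) = 395×5.25/(8.314×622) = 0.401 mol.
Adiabatic: TV^(γ−1) = const ⇒ T₂ = 622×(2.48)^0.667 = 1140 K; PV^γ = const ⇒ P₂ = 1800 kPa.
For an ideal gas ΔU = nCvΔT with Cv = (3/2)R = 12.5 J/(mol·K).
ΔU = 0.401×12.5×(1140−622) = 2590 J.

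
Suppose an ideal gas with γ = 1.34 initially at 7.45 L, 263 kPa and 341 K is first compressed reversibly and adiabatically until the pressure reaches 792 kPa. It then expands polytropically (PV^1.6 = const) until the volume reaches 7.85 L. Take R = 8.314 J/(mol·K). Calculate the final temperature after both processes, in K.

267 K

n = P₁V₁/(RT₁) = 263×7.45/(8.314×341) = 0.691 mol.
Step 1 — Adiabatic: T₂/T₁ = (P₂/P₁)^((γ−1)/γ) ⇒ T₂ = 341×(3.01)^0.254 = 451 K; V₂ = 3.27 L.
ΔU = nCvΔT = 0.691×24.5×(451−341) = 1860 J.
Q = 0 for an adiabatic process, so W = −ΔU = -1860 J.
State after step 1: P = 792 kPa, V = 3.27 L, T = 451 K.
Step 2 — Polytropic n=1.6: T₂ = T₁(V₁/V₂)^(n−1) = 451×(0.417)^0.60 = 267 K; P₂ = P₁(V₁/V₂)^n = 195 kPa.
W = (P₁V₁−P₂V₂)/(n−1) = (792×3.27−195×7.85)/0.60 = 1760 J.
ΔU = nCvΔT = 0.691×24.5×(267−451) = -3110 J.
Q = ΔU + W = -1350 J.
Net over both steps: W = -95.7 J, Q = -1350 J, ΔU = -1250 J.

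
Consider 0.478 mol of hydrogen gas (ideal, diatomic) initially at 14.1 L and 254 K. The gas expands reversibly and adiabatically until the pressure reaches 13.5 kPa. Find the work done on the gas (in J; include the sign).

P₁ = nRT₁/V₁ = 0.478×8.314×254/14.1 = 71.6 kPa.
Adiabatic: T₂/T₁ = (P₂/P₁)^((γ−1)/γ) ⇒ T₂ = 254×(0.189)^0.286 = 158 K; V₂ = 46.4 L.
ΔU = nCvΔT = 0.478×20.8×(158−254) = -957 J.
Q = 0 for an adiabatic process, so W = −ΔU = 957 J.
Work done on the gas = −W_by = -957 J.

-957 J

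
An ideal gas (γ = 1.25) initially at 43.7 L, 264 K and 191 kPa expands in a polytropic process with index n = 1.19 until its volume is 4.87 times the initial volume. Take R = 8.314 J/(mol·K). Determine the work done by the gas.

n = P₁V₁/(RT₁) = 191×43.7/(8.314×264) = 3.80 mol.
Polytropic n=1.19: T₂ = T₁(V₁/V₂)^(n−1) = 264×(0.205)^0.19 = 195 K; P₂ = P₁(V₁/V₂)^n = 29.0 kPa.
W = (P₁V₁−P₂V₂)/(n−1) = (191×43.7−29.0×213)/0.19 = 11400 J.

11400 J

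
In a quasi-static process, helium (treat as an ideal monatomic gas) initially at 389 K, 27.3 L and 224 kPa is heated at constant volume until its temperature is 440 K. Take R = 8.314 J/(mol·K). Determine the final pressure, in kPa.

Isochoric: V stays 27.3 L; P/T = const ⇒ T₂ = 440 K, P₂ = 253 kPa.

253 kPa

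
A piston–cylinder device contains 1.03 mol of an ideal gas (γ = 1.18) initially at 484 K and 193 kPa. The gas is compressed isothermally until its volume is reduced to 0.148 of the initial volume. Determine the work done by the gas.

V₁ = nRT₁/P₁ = 1.03×8.314×484/193 = 21.5 L.
Isothermal: T stays 484 K; PV = const ⇒ V₂ = 3.18 L, P₂ = 1300 kPa.
W = nRT ln(V₂/V₁) = 1.03×8.314×484×ln(0.148) = -7920 J.

-7920 J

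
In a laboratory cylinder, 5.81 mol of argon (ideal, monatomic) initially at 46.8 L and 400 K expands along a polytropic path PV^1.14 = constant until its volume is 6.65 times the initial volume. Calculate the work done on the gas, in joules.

-32200 J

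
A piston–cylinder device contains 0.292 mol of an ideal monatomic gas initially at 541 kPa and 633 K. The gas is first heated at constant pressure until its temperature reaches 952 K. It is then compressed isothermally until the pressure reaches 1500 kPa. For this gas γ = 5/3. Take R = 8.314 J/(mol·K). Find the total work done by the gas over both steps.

-1580 J

V₁ = nRT₁/P₁ = 0.292×8.314×633/541 = 2.84 L.
Step 1 — Isobaric: P stays 541 kPa; V/T = const ⇒ T₂ = 952 K, V₂ = 4.27 L.
W = PΔV = 541×(4.27−2.84) kPa·L = 774 J.
ΔU = nCvΔT = 0.292×12.5×(952−633) = 1160 J.
Q = ΔU + W = nCpΔT = 1940 J.
State after step 1: P = 541 kPa, V = 4.27 L, T = 952 K.
Step 2 — Isothermal: T stays 952 K; PV = const ⇒ V₂ = 1.54 L, P₂ = 1500 kPa.
ΔU = 0 (ideal gas, T constant).
W = nRT ln(V₂/V₁) = 0.292×8.314×952×ln(0.361) = -2360 J.
Q = ΔU + W = -2360 J.
Net over both steps: W = -1580 J, Q = -421 J, ΔU = 1160 J.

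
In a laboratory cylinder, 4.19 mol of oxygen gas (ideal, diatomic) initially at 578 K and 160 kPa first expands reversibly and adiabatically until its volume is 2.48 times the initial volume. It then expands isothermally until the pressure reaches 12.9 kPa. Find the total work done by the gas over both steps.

V₁ = nRT₁/P₁ = 4.19×8.314×578/160 = 126 L.
Step 1 — Adiabatic: TV^(γ−1) = const ⇒ T₂ = 578×(0.403)^0.400 = 402 K; PV^γ = const ⇒ P₂ = 44.9 kPa.
ΔU = nCvΔT = 4.19×20.8×(402−578) = -15300 J.
Q = 0 for an adiabatic process, so W = −ΔU = 15300 J.
State after step 1: P = 44.9 kPa, V = 312 L, T = 402 K.
Step 2 — Isothermal: T stays 402 K; PV = const ⇒ V₂ = 1090 L, P₂ = 12.9 kPa.
ΔU = 0 (ideal gas, T constant).
W = nRT ln(V₂/V₁) = 4.19×8.314×402×ln(3.48) = 17500 J.
Q = ΔU + W = 17500 J.
Net over both steps: W = 32800 J, Q = 17500 J, ΔU = -15300 J.

32800 J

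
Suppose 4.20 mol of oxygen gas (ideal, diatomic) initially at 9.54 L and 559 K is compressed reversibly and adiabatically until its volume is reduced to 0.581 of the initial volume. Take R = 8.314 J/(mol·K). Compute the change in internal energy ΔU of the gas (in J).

11800 J

P₁ = nRT₁/V₁ = 4.20×8.314×559/9.54 = 2050 kPa.
Adiabatic: TV^(γ−1) = const ⇒ T₂ = 559×(1.72)^0.400 = 695 K; PV^γ = const ⇒ P₂ = 4380 kPa.
For an ideal gas ΔU = nCvΔT with Cv = (5/2)R = 20.8 J/(mol·K).
ΔU = 4.20×20.8×(695−559) = 11800 J.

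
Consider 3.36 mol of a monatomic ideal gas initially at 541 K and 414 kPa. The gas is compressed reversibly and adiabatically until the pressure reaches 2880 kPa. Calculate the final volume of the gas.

V₁ = nRT₁/P₁ = 3.36×8.314×541/414 = 36.5 L.
Adiabatic: T₂/T₁ = (P₂/P₁)^((γ−1)/γ) ⇒ T₂ = 541×(6.96)^0.400 = 1180 K; V₂ = 11.4 L.

11.4 L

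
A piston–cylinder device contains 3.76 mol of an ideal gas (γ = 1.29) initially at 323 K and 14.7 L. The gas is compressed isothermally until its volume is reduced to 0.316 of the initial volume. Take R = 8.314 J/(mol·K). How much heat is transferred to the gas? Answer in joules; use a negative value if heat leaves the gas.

P₁ = nRT₁/V₁ = 3.76×8.314×323/14.7 = 687 kPa.
Isothermal: T stays 323 K; PV = const ⇒ V₂ = 4.65 L, P₂ = 2170 kPa.
ΔU = 0 (ideal gas, T constant).
W = nRT ln(V₂/V₁) = 3.76×8.314×323×ln(0.316) = -11600 J.
Q = ΔU + W = -11600 J.

-11600 J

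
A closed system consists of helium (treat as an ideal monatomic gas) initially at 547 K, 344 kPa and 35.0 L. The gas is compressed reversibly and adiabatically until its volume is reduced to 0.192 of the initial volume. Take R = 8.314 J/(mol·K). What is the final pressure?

Adiabatic: TV^(γ−1) = const ⇒ T₂ = 547×(5.21)^0.667 = 1640 K; PV^γ = const ⇒ P₂ = 5380 kPa.

5380 kPa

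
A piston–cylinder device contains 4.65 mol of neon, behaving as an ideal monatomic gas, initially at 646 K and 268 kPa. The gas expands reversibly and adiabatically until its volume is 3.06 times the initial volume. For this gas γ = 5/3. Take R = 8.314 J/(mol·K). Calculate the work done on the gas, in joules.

V₁ = nRT₁/P₁ = 4.65×8.314×646/268 = 93.2 L.
Adiabatic: TV^(γ−1) = const ⇒ T₂ = 646×(0.327)^0.667 = 306 K; PV^γ = const ⇒ P₂ = 41.6 kPa.
ΔU = nCvΔT = 4.65×12.5×(306−646) = -19700 J.
Q = 0 for an adiabatic process, so W = −ΔU = 19700 J.
Work done on the gas = −W_by = -19700 J.

-19700 J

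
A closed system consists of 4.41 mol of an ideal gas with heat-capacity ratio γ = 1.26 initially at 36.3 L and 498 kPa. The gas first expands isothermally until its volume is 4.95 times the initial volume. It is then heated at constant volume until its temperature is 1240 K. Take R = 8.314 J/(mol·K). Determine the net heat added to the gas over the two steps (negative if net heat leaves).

134000 J

T₁ = P₁V₁/(nR) = 498×36.3/(4.41×8.314) = 493 K.
Step 1 — Isothermal: T stays 493 K; PV = const ⇒ V₂ = 180 L, P₂ = 101 kPa.
ΔU = 0 (ideal gas, T constant).
W = nRT ln(V₂/V₁) = 4.41×8.314×493×ln(4.95) = 28900 J.
Q = ΔU + W = 28900 J.
State after step 1: P = 101 kPa, V = 180 L, T = 493 K.
Step 2 — Isochoric: V stays 180 L; P/T = const ⇒ T₂ = 1240 K, P₂ = 253 kPa.
W = 0 (no volume change).
ΔU = nCvΔT = 4.41×32.0×(1240−493) = 105000 J.
Q = ΔU = 105000 J.
Net over both steps: W = 28900 J, Q = 134000 J, ΔU = 105000 J.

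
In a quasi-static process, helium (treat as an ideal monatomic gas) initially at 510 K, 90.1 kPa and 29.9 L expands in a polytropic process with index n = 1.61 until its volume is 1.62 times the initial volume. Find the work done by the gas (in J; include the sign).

1130 J

n = P₁V₁/(RT₁) = 90.1×29.9/(8.314×510) = 0.635 mol.
Polytropic n=1.61: T₂ = T₁(V₁/V₂)^(n−1) = 510×(0.617)^0.61 = 380 K; P₂ = P₁(V₁/V₂)^n = 41.4 kPa.
W = (P₁V₁−P₂V₂)/(n−1) = (90.1×29.9−41.4×48.4)/0.61 = 1130 J.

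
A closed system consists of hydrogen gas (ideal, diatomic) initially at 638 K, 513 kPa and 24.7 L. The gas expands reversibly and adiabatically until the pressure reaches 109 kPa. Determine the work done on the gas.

n = P₁V₁/(RT₁) = 513×24.7/(8.314×638) = 2.39 mol.
Adiabatic: T₂/T₁ = (P₂/P₁)^((γ−1)/γ) ⇒ T₂ = 638×(0.212)^0.286 = 410 K; V₂ = 74.7 L.
ΔU = nCvΔT = 2.39×20.8×(410−638) = -11300 J.
Q = 0 for an adiabatic process, so W = −ΔU = 11300 J.
Work done on the gas = −W_by = -11300 J.

-11300 J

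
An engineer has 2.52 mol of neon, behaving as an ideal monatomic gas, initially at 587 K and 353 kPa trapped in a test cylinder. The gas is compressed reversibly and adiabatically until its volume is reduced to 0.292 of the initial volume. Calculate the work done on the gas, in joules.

23500 J

V₁ = nRT₁/P₁ = 2.52×8.314×587/353 = 34.8 L.
Adiabatic: TV^(γ−1) = const ⇒ T₂ = 587×(3.42)^0.667 = 1330 K; PV^γ = const ⇒ P₂ = 2750 kPa.
ΔU = nCvΔT = 2.52×12.5×(1330−587) = 23500 J.
Q = 0 for an adiabatic process, so W = −ΔU = -23500 J.
Work done on the gas = −W_by = 23500 J.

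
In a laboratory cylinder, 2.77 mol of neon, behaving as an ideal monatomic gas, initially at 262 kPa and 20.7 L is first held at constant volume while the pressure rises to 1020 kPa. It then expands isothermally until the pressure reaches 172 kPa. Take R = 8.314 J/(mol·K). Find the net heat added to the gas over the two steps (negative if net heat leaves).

61100 J

T₁ = P₁V₁/(nR) = 262×20.7/(2.77×8.314) = 235 K.
Step 1 — Isochoric: V stays 20.7 L; P/T = const ⇒ T₂ = 917 K, P₂ = 1020 kPa.
W = 0 (no volume change).
ΔU = nCvΔT = 2.77×12.5×(917−235) = 23500 J.
Q = ΔU = 23500 J.
State after step 1: P = 1020 kPa, V = 20.7 L, T = 917 K.
Step 2 — Isothermal: T stays 917 K; PV = const ⇒ V₂ = 123 L, P₂ = 172 kPa.
ΔU = 0 (ideal gas, T constant).
W = nRT ln(V₂/V₁) = 2.77×8.314×917×ln(5.93) = 37600 J.
Q = ΔU + W = 37600 J.
Net over both steps: W = 37600 J, Q = 61100 J, ΔU = 23500 J.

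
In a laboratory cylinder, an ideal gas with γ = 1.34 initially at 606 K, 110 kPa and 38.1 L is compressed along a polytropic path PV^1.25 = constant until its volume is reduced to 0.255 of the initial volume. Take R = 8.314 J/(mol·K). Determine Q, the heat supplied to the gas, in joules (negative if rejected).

n = P₁V₁/(RT₁) = 110×38.1/(8.314×606) = 0.832 mol.
Polytropic n=1.25: T₂ = T₁(V₁/V₂)^(n−1) = 606×(3.92)^0.25 = 853 K; P₂ = P₁(V₁/V₂)^n = 607 kPa.
W = (P₁V₁−P₂V₂)/(n−1) = (110×38.1−607×9.72)/0.25 = -6830 J.
ΔU = nCvΔT = 0.832×24.5×(853−606) = 5020 J.
Q = ΔU + W = -1810 J.

-1810 J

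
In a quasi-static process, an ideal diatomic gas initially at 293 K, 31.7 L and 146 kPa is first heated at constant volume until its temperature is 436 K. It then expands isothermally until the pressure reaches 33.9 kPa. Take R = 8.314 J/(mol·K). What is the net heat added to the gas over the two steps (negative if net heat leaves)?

18400 J

n = P₁V₁/(RT₁) = 146×31.7/(8.314×293) = 1.90 mol.
Step 1 — Isochoric: V stays 31.7 L; P/T = const ⇒ T₂ = 436 K, P₂ = 217 kPa.
W = 0 (no volume change).
ΔU = nCvΔT = 1.90×20.8×(436−293) = 5650 J.
Q = ΔU = 5650 J.
State after step 1: P = 217 kPa, V = 31.7 L, T = 436 K.
Step 2 — Isothermal: T stays 436 K; PV = const ⇒ V₂ = 203 L, P₂ = 33.9 kPa.
ΔU = 0 (ideal gas, T constant).
W = nRT ln(V₂/V₁) = 1.90×8.314×436×ln(6.41) = 12800 J.
Q = ΔU + W = 12800 J.
Net over both steps: W = 12800 J, Q = 18400 J, ΔU = 5650 J.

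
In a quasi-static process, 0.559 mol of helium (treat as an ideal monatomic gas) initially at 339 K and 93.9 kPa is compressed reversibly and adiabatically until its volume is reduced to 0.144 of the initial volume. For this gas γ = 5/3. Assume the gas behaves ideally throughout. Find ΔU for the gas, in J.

6240 J

V₁ = nRT₁/P₁ = 0.559×8.314×339/93.9 = 16.8 L.
Adiabatic: TV^(γ−1) = const ⇒ T₂ = 339×(6.94)^0.667 = 1230 K; PV^γ = const ⇒ P₂ = 2370 kPa.
For an ideal gas ΔU = nCvΔT with Cv = (3/2)R = 12.5 J/(mol·K).
ΔU = 0.559×12.5×(1230−339) = 6240 J.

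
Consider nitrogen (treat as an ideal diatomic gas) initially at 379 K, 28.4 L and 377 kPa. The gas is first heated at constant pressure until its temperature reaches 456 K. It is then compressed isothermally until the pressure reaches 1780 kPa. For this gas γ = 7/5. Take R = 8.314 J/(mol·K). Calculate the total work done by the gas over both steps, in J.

-17800 J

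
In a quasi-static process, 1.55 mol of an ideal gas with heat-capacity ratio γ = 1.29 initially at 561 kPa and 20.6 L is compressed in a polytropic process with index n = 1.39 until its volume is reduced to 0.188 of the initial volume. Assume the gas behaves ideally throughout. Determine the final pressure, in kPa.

T₁ = P₁V₁/(nR) = 561×20.6/(1.55×8.314) = 897 K.
Polytropic n=1.39: T₂ = T₁(V₁/V₂)^(n−1) = 897×(5.32)^0.39 = 1720 K; P₂ = P₁(V₁/V₂)^n = 5730 kPa.

5730 kPa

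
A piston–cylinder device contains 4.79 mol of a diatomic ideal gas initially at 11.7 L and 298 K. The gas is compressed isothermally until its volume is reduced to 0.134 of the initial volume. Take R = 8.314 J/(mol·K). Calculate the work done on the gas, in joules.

23900 J

P₁ = nRT₁/V₁ = 4.79×8.314×298/11.7 = 1010 kPa.
Isothermal: T stays 298 K; PV = const ⇒ V₂ = 1.57 L, P₂ = 7570 kPa.
W = nRT ln(V₂/V₁) = 4.79×8.314×298×ln(0.134) = -23900 J.
Work done on the gas = −W_by = 23900 J.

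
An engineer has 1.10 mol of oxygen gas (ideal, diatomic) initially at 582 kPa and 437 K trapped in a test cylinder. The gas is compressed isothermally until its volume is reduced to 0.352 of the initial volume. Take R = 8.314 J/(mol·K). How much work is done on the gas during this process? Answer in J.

V₁ = nRT₁/P₁ = 1.10×8.314×437/582 = 6.87 L.
Isothermal: T stays 437 K; PV = const ⇒ V₂ = 2.42 L, P₂ = 1650 kPa.
W = nRT ln(V₂/V₁) = 1.10×8.314×437×ln(0.352) = -4170 J.
Work done on the gas = −W_by = 4170 J.

4170 J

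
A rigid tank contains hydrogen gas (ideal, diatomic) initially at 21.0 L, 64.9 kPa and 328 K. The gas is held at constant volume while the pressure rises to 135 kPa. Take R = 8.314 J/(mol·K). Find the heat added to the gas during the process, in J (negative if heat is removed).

3680 J

n = P₁V₁/(RT₁) = 64.9×21.0/(8.314×328) = 0.500 mol.
Isochoric: V stays 21.0 L; P/T = const ⇒ T₂ = 682 K, P₂ = 135 kPa.
W = 0 (no volume change).
ΔU = nCvΔT = 0.500×20.8×(682−328) = 3680 J.
Q = ΔU = 3680 J.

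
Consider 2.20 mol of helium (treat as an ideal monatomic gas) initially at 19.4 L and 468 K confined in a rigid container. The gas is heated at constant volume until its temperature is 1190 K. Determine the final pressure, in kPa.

P₁ = nRT₁/V₁ = 2.20×8.314×468/19.4 = 441 kPa.
Isochoric: V stays 19.4 L; P/T = const ⇒ T₂ = 1190 K, P₂ = 1120 kPa.

1120 kPa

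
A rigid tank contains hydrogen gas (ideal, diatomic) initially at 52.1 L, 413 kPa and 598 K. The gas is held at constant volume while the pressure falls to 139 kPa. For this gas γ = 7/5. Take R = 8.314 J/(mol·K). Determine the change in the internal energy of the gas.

n = P₁V₁/(RT₁) = 413×52.1/(8.314×598) = 4.33 mol.
Isochoric: V stays 52.1 L; P/T = const ⇒ T₂ = 201 K, P₂ = 139 kPa.
For an ideal gas ΔU = nCvΔT with Cv = (5/2)R = 20.8 J/(mol·K).
ΔU = 4.33×20.8×(201−598) = -35700 J.

-35700 J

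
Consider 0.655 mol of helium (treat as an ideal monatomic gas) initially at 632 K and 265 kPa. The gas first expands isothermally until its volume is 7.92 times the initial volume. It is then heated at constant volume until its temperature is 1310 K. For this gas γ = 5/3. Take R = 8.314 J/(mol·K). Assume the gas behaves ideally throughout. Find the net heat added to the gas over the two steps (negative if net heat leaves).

12700 J

V₁ = nRT₁/P₁ = 0.655×8.314×632/265 = 13.0 L.
Step 1 — Isothermal: T stays 632 K; PV = const ⇒ V₂ = 103 L, P₂ = 33.5 kPa.
ΔU = 0 (ideal gas, T constant).
W = nRT ln(V₂/V₁) = 0.655×8.314×632×ln(7.92) = 7120 J.
Q = ΔU + W = 7120 J.
State after step 1: P = 33.5 kPa, V = 103 L, T = 632 K.
Step 2 — Isochoric: V stays 103 L; P/T = const ⇒ T₂ = 1310 K, P₂ = 69.4 kPa.
W = 0 (no volume change).
ΔU = nCvΔT = 0.655×12.5×(1310−632) = 5540 J.
Q = ΔU = 5540 J.
Net over both steps: W = 7120 J, Q = 12700 J, ΔU = 5540 J.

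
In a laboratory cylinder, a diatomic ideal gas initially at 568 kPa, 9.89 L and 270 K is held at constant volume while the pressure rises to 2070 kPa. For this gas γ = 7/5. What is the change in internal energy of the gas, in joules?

37100 J

n = P₁V₁/(RT₁) = 568×9.89/(8.314×270) = 2.50 mol.
Isochoric: V stays 9.89 L; P/T = const ⇒ T₂ = 984 K, P₂ = 2070 kPa.
For an ideal gas ΔU = nCvΔT with Cv = (5/2)R = 20.8 J/(mol·K).
ΔU = 2.50×20.8×(984−270) = 37100 J.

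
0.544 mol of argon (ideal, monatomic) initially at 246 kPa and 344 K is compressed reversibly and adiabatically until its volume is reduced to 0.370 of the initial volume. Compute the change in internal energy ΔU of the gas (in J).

2190 J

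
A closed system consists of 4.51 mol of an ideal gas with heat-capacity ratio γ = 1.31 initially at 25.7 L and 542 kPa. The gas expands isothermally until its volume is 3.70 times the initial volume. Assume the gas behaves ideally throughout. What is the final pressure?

146 kPa

T₁ = P₁V₁/(nR) = 542×25.7/(4.51×8.314) = 371 K.
Isothermal: T stays 371 K; PV = const ⇒ V₂ = 95.1 L, P₂ = 146 kPa.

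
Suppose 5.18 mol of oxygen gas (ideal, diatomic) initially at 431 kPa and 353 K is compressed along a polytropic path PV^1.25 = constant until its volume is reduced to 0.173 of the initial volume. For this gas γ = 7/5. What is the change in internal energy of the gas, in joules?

20900 J

V₁ = nRT₁/P₁ = 5.18×8.314×353/431 = 35.3 L.
Polytropic n=1.25: T₂ = T₁(V₁/V₂)^(n−1) = 353×(5.78)^0.25 = 547 K; P₂ = P₁(V₁/V₂)^n = 3860 kPa.
For an ideal gas ΔU = nCvΔT with Cv = (5/2)R = 20.8 J/(mol·K).
ΔU = 5.18×20.8×(547−353) = 20900 J.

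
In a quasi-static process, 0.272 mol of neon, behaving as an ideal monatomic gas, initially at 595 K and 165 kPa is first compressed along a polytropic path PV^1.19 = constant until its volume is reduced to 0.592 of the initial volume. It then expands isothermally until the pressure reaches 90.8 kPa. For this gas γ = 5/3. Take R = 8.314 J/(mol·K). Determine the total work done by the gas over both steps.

1070 J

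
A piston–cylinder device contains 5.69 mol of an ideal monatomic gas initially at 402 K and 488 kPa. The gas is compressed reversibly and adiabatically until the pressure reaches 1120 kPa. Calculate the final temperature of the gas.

V₁ = nRT₁/P₁ = 5.69×8.314×402/488 = 39.0 L.
Adiabatic: T₂/T₁ = (P₂/P₁)^((γ−1)/γ) ⇒ T₂ = 402×(2.30)^0.400 = 560 K; V₂ = 23.7 L.

560 K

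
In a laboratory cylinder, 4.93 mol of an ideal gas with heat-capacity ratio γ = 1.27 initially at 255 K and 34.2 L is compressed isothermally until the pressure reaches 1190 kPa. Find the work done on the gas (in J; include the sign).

P₁ = nRT₁/V₁ = 4.93×8.314×255/34.2 = 306 kPa.
Isothermal: T stays 255 K; PV = const ⇒ V₂ = 8.78 L, P₂ = 1190 kPa.
W = nRT ln(V₂/V₁) = 4.93×8.314×255×ln(0.257) = -14200 J.
Work done on the gas = −W_by = 14200 J.

14200 J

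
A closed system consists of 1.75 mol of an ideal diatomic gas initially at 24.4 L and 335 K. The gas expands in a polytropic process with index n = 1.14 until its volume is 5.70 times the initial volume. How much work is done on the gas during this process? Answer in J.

P₁ = nRT₁/V₁ = 1.75×8.314×335/24.4 = 200 kPa.
Polytropic n=1.14: T₂ = T₁(V₁/V₂)^(n−1) = 335×(0.175)^0.14 = 263 K; P₂ = P₁(V₁/V₂)^n = 27.5 kPa.
W = (P₁V₁−P₂V₂)/(n−1) = (200×24.4−27.5×139)/0.14 = 7530 J.
Work done on the gas = −W_by = -7530 J.

-7530 J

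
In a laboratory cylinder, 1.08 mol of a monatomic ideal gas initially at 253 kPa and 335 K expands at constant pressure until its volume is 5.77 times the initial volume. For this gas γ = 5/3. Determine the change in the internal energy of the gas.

V₁ = nRT₁/P₁ = 1.08×8.314×335/253 = 11.9 L.
Isobaric: P stays 253 kPa; V/T = const ⇒ T₂ = 1930 K, V₂ = 68.6 L.
For an ideal gas ΔU = nCvΔT with Cv = (3/2)R = 12.5 J/(mol·K).
ΔU = 1.08×12.5×(1930−335) = 21500 J.

21500 J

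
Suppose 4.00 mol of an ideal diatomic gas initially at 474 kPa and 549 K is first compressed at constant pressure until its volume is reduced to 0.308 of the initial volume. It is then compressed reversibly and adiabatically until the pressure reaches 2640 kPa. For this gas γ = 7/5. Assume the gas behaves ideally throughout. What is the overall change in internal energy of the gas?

V₁ = nRT₁/P₁ = 4.00×8.314×549/474 = 38.5 L.
Step 1 — Isobaric: P stays 474 kPa; V/T = const ⇒ T₂ = 169 K, V₂ = 11.9 L.
W = PΔV = 474×(11.9−38.5) kPa·L = -12600 J.
ΔU = nCvΔT = 4.00×20.8×(169−549) = -31600 J.
Q = ΔU + W = nCpΔT = -44200 J.
State after step 1: P = 474 kPa, V = 11.9 L, T = 169 K.
Step 2 — Adiabatic: T₂/T₁ = (P₂/P₁)^((γ−1)/γ) ⇒ T₂ = 169×(5.57)^0.286 = 276 K; V₂ = 3.48 L.
ΔU = nCvΔT = 4.00×20.8×(276−169) = 8900 J.
Q = 0 for an adiabatic process, so W = −ΔU = -8900 J.
Net over both steps: W = -21500 J, Q = -44200 J, ΔU = -22700 J.

-22700 J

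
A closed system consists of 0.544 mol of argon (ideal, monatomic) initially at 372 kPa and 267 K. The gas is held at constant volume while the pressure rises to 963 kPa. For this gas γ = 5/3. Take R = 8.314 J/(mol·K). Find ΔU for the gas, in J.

2880 J

V₁ = nRT₁/P₁ = 0.544×8.314×267/372 = 3.25 L.
Isochoric: V stays 3.25 L; P/T = const ⇒ T₂ = 691 K, P₂ = 963 kPa.
For an ideal gas ΔU = nCvΔT with Cv = (3/2)R = 12.5 J/(mol·K).
ΔU = 0.544×12.5×(691−267) = 2880 J.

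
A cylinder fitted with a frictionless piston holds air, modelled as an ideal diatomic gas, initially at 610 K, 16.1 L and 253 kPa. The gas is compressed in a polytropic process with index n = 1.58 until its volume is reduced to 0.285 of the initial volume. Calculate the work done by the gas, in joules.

n = P₁V₁/(RT₁) = 253×16.1/(8.314×610) = 0.803 mol.
Polytropic n=1.58: T₂ = T₁(V₁/V₂)^(n−1) = 610×(3.51)^0.58 = 1260 K; P₂ = P₁(V₁/V₂)^n = 1840 kPa.
W = (P₁V₁−P₂V₂)/(n−1) = (253×16.1−1840×4.59)/0.58 = -7520 J.

-7520 J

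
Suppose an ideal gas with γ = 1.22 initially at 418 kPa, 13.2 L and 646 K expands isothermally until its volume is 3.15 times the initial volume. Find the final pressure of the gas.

Isothermal: T stays 646 K; PV = const ⇒ V₂ = 41.6 L, P₂ = 133 kPa.

133 kPa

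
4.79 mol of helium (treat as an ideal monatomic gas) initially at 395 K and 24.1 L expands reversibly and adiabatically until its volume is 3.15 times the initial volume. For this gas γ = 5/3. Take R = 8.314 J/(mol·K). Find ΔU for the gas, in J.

P₁ = nRT₁/V₁ = 4.79×8.314×395/24.1 = 653 kPa.
Adiabatic: TV^(γ−1) = const ⇒ T₂ = 395×(0.317)^0.667 = 184 K; PV^γ = const ⇒ P₂ = 96.4 kPa.
For an ideal gas ΔU = nCvΔT with Cv = (3/2)R = 12.5 J/(mol·K).
ΔU = 4.79×12.5×(184−395) = -12600 J.

-12600 J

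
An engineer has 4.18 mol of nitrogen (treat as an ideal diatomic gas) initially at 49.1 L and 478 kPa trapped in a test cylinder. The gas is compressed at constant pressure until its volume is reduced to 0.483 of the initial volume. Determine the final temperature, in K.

326 K

T₁ = P₁V₁/(nR) = 478×49.1/(4.18×8.314) = 675 K.
Isobaric: P stays 478 kPa; V/T = const ⇒ T₂ = 326 K, V₂ = 23.7 L.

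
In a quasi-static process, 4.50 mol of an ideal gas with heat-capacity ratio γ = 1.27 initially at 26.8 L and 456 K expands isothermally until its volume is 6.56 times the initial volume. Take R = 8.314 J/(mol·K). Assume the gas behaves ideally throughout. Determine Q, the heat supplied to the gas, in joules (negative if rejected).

P₁ = nRT₁/V₁ = 4.50×8.314×456/26.8 = 637 kPa.
Isothermal: T stays 456 K; PV = const ⇒ V₂ = 176 L, P₂ = 97.0 kPa.
ΔU = 0 (ideal gas, T constant).
W = nRT ln(V₂/V₁) = 4.50×8.314×456×ln(6.56) = 32100 J.
Q = ΔU + W = 32100 J.

32100 J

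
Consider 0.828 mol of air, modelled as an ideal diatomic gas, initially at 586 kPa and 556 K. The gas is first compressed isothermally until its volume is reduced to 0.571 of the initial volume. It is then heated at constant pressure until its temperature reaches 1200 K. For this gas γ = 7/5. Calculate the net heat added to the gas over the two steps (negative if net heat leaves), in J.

V₁ = nRT₁/P₁ = 0.828×8.314×556/586 = 6.53 L.
Step 1 — Isothermal: T stays 556 K; PV = const ⇒ V₂ = 3.73 L, P₂ = 1030 kPa.
ΔU = 0 (ideal gas, T constant).
W = nRT ln(V₂/V₁) = 0.828×8.314×556×ln(0.571) = -2140 J.
Q = ΔU + W = -2140 J.
State after step 1: P = 1030 kPa, V = 3.73 L, T = 556 K.
Step 2 — Isobaric: P stays 1030 kPa; V/T = const ⇒ T₂ = 1200 K, V₂ = 8.05 L.
W = PΔV = 1030×(8.05−3.73) kPa·L = 4430 J.
ΔU = nCvΔT = 0.828×20.8×(1200−556) = 11100 J.
Q = ΔU + W = nCpΔT = 15500 J.
Net over both steps: W = 2290 J, Q = 13400 J, ΔU = 11100 J.

13400 J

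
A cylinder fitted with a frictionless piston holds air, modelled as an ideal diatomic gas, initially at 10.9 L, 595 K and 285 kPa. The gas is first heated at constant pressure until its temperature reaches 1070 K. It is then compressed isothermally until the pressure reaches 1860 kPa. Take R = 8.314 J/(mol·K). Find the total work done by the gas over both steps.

-8000 J

n = P₁V₁/(RT₁) = 285×10.9/(8.314×595) = 0.628 mol.
Step 1 — Isobaric: P stays 285 kPa; V/T = const ⇒ T₂ = 1070 K, V₂ = 19.6 L.
W = PΔV = 285×(19.6−10.9) kPa·L = 2480 J.
ΔU = nCvΔT = 0.628×20.8×(1070−595) = 6200 J.
Q = ΔU + W = nCpΔT = 8680 J.
State after step 1: P = 285 kPa, V = 19.6 L, T = 1070 K.
Step 2 — Isothermal: T stays 1070 K; PV = const ⇒ V₂ = 3.00 L, P₂ = 1860 kPa.
ΔU = 0 (ideal gas, T constant).
W = nRT ln(V₂/V₁) = 0.628×8.314×1070×ln(0.153) = -10500 J.
Q = ΔU + W = -10500 J.
Net over both steps: W = -8000 J, Q = -1800 J, ΔU = 6200 J.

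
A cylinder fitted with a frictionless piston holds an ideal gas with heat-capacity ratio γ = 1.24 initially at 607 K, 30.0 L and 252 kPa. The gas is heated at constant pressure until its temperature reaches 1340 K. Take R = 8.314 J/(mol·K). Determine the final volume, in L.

Isobaric: P stays 252 kPa; V/T = const ⇒ T₂ = 1340 K, V₂ = 66.2 L.

66.2 L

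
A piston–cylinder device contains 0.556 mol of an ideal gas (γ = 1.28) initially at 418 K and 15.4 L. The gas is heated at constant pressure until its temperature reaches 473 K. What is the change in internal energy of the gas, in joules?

908 J

P₁ = nRT₁/V₁ = 0.556×8.314×418/15.4 = 125 kPa.
Isobaric: P stays 125 kPa; V/T = const ⇒ T₂ = 473 K, V₂ = 17.4 L.
For an ideal gas ΔU = nCvΔT with Cv = R/(γ−1) = 29.7 J/(mol·K).
ΔU = 0.556×29.7×(473−418) = 908 J.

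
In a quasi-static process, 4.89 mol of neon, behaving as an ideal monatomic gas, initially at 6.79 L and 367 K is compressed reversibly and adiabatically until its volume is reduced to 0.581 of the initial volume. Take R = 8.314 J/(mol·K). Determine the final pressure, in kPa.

5430 kPa

P₁ = nRT₁/V₁ = 4.89×8.314×367/6.79 = 2200 kPa.
Adiabatic: TV^(γ−1) = const ⇒ T₂ = 367×(1.72)^0.667 = 527 K; PV^γ = const ⇒ P₂ = 5430 kPa.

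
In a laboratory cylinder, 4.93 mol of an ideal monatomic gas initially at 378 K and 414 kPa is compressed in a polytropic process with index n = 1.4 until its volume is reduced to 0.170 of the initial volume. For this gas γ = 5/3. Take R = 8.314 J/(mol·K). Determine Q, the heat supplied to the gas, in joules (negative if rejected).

-16000 J

V₁ = nRT₁/P₁ = 4.93×8.314×378/414 = 37.4 L.
Polytropic n=1.4: T₂ = T₁(V₁/V₂)^(n−1) = 378×(5.88)^0.40 = 768 K; P₂ = P₁(V₁/V₂)^n = 4950 kPa.
W = (P₁V₁−P₂V₂)/(n−1) = (414×37.4−4950×6.36)/0.40 = -40000 J.
ΔU = nCvΔT = 4.93×12.5×(768−378) = 24000 J.
Q = ΔU + W = -16000 J.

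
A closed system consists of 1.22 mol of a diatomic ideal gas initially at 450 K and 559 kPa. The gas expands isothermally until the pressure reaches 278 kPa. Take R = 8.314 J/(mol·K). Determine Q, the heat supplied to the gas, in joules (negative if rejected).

3190 J

V₁ = nRT₁/P₁ = 1.22×8.314×450/559 = 8.17 L.
Isothermal: T stays 450 K; PV = const ⇒ V₂ = 16.4 L, P₂ = 278 kPa.
ΔU = 0 (ideal gas, T constant).
W = nRT ln(V₂/V₁) = 1.22×8.314×450×ln(2.01) = 3190 J.
Q = ΔU + W = 3190 J.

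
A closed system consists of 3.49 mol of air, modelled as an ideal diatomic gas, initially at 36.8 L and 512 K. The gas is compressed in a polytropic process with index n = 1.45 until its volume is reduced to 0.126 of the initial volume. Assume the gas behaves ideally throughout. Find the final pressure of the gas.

P₁ = nRT₁/V₁ = 3.49×8.314×512/36.8 = 404 kPa.
Polytropic n=1.45: T₂ = T₁(V₁/V₂)^(n−1) = 512×(7.94)^0.45 = 1300 K; P₂ = P₁(V₁/V₂)^n = 8140 kPa.

8140 kPa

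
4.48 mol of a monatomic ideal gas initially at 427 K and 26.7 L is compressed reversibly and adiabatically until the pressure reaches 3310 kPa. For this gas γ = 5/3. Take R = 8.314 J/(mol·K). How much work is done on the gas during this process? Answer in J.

23500 J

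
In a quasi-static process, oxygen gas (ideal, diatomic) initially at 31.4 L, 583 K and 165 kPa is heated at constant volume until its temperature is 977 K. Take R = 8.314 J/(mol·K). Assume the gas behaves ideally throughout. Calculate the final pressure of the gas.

Isochoric: V stays 31.4 L; P/T = const ⇒ T₂ = 977 K, P₂ = 277 kPa.

277 kPa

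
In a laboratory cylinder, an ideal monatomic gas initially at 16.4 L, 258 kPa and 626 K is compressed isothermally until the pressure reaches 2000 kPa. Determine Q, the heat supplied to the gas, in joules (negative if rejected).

-8670 J

n = P₁V₁/(RT₁) = 258×16.4/(8.314×626) = 0.813 mol.
Isothermal: T stays 626 K; PV = const ⇒ V₂ = 2.12 L, P₂ = 2000 kPa.
ΔU = 0 (ideal gas, T constant).
W = nRT ln(V₂/V₁) = 0.813×8.314×626×ln(0.129) = -8670 J.
Q = ΔU + W = -8670 J.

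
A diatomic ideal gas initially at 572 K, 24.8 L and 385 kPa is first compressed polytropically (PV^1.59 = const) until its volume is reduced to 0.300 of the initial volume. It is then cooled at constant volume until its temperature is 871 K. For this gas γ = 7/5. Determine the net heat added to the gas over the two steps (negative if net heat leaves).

-4270 J

n = P₁V₁/(RT₁) = 385×24.8/(8.314×572) = 2.01 mol.
Step 1 — Polytropic n=1.59: T₂ = T₁(V₁/V₂)^(n−1) = 572×(3.33)^0.59 = 1160 K; P₂ = P₁(V₁/V₂)^n = 2610 kPa.
W = (P₁V₁−P₂V₂)/(n−1) = (385×24.8−2610×7.44)/0.59 = -16700 J.
ΔU = nCvΔT = 2.01×20.8×(1160−572) = 24700 J.
Q = ΔU + W = 7950 J.
State after step 1: P = 2610 kPa, V = 7.44 L, T = 1160 K.
Step 2 — Isochoric: V stays 7.44 L; P/T = const ⇒ T₂ = 871 K, P₂ = 1950 kPa.
W = 0 (no volume change).
ΔU = nCvΔT = 2.01×20.8×(871−1160) = -12200 J.
Q = ΔU = -12200 J.
Net over both steps: W = -16700 J, Q = -4270 J, ΔU = 12500 J.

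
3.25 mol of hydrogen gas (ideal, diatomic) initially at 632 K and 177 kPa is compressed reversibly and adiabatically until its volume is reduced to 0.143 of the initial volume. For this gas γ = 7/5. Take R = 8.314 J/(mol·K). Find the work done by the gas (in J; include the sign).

V₁ = nRT₁/P₁ = 3.25×8.314×632/177 = 96.5 L.
Adiabatic: TV^(γ−1) = const ⇒ T₂ = 632×(6.99)^0.400 = 1380 K; PV^γ = const ⇒ P₂ = 2690 kPa.
ΔU = nCvΔT = 3.25×20.8×(1380−632) = 50300 J.
Q = 0 for an adiabatic process, so W = −ΔU = -50300 J.

-50300 J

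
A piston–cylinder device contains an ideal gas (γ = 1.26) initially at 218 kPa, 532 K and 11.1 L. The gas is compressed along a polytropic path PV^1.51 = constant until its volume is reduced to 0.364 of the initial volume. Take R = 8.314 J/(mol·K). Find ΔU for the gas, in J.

n = P₁V₁/(RT₁) = 218×11.1/(8.314×532) = 0.547 mol.
Polytropic n=1.51: T₂ = T₁(V₁/V₂)^(n−1) = 532×(2.75)^0.51 = 891 K; P₂ = P₁(V₁/V₂)^n = 1000 kPa.
For an ideal gas ΔU = nCvΔT with Cv = R/(γ−1) = 32.0 J/(mol·K).
ΔU = 0.547×32.0×(891−532) = 6280 J.

6280 J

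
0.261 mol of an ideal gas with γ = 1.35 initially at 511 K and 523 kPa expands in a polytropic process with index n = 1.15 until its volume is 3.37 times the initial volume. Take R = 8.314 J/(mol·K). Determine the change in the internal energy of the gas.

V₁ = nRT₁/P₁ = 0.261×8.314×511/523 = 2.12 L.
Polytropic n=1.15: T₂ = T₁(V₁/V₂)^(n−1) = 511×(0.297)^0.15 = 426 K; P₂ = P₁(V₁/V₂)^n = 129 kPa.
For an ideal gas ΔU = nCvΔT with Cv = R/(γ−1) = 23.8 J/(mol·K).
ΔU = 0.261×23.8×(426−511) = -528 J.

-528 J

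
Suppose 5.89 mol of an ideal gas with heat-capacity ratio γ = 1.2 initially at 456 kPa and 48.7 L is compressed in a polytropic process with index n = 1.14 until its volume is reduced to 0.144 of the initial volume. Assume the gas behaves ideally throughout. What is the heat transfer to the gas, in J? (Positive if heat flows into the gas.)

-14800 J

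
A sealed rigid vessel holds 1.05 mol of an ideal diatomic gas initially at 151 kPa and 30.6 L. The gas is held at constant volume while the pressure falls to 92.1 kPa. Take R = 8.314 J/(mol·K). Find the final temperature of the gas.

323 K

T₁ = P₁V₁/(nR) = 151×30.6/(1.05×8.314) = 529 K.
Isochoric: V stays 30.6 L; P/T = const ⇒ T₂ = 323 K, P₂ = 92.1 kPa.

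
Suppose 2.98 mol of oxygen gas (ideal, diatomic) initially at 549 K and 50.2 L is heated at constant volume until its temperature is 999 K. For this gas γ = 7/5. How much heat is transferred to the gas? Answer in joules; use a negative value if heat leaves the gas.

27900 J

P₁ = nRT₁/V₁ = 2.98×8.314×549/50.2 = 271 kPa.
Isochoric: V stays 50.2 L; P/T = const ⇒ T₂ = 999 K, P₂ = 493 kPa.
W = 0 (no volume change).
ΔU = nCvΔT = 2.98×20.8×(999−549) = 27900 J.
Q = ΔU = 27900 J.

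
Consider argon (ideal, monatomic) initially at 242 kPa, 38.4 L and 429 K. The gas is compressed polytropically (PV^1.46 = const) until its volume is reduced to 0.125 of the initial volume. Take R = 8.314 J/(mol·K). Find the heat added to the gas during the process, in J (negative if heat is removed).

n = P₁V₁/(RT₁) = 242×38.4/(8.314×429) = 2.61 mol.
Polytropic n=1.46: T₂ = T₁(V₁/V₂)^(n−1) = 429×(8.00)^0.46 = 1120 K; P₂ = P₁(V₁/V₂)^n = 5040 kPa.
W = (P₁V₁−P₂V₂)/(n−1) = (242×38.4−5040×4.80)/0.46 = -32400 J.
ΔU = nCvΔT = 2.61×12.5×(1120−429) = 22300 J.
Q = ΔU + W = -10000 J.

-10000 J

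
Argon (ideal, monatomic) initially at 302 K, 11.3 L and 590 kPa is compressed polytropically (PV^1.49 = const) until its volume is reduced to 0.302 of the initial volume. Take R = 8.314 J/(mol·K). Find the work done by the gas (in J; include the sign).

-10900 J

n = P₁V₁/(RT₁) = 590×11.3/(8.314×302) = 2.66 mol.
Polytropic n=1.49: T₂ = T₁(V₁/V₂)^(n−1) = 302×(3.31)^0.49 = 543 K; P₂ = P₁(V₁/V₂)^n = 3510 kPa.
W = (P₁V₁−P₂V₂)/(n−1) = (590×11.3−3510×3.41)/0.49 = -10900 J.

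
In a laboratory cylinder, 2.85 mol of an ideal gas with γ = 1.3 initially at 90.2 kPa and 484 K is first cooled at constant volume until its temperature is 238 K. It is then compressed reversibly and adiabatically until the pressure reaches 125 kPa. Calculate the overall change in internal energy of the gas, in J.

V₁ = nRT₁/P₁ = 2.85×8.314×484/90.2 = 127 L.
Step 1 — Isochoric: V stays 127 L; P/T = const ⇒ T₂ = 238 K, P₂ = 44.4 kPa.
W = 0 (no volume change).
ΔU = nCvΔT = 2.85×27.7×(238−484) = -19400 J.
Q = ΔU = -19400 J.
State after step 1: P = 44.4 kPa, V = 127 L, T = 238 K.
Step 2 — Adiabatic: T₂/T₁ = (P₂/P₁)^((γ−1)/γ) ⇒ T₂ = 238×(2.82)^0.231 = 302 K; V₂ = 57.3 L.
ΔU = nCvΔT = 2.85×27.7×(302−238) = 5080 J.
Q = 0 for an adiabatic process, so W = −ΔU = -5080 J.
Net over both steps: W = -5080 J, Q = -19400 J, ΔU = -14400 J.

-14400 J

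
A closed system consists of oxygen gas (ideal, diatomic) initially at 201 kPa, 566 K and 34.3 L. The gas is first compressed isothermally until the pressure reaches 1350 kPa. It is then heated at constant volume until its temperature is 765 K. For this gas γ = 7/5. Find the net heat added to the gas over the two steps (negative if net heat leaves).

n = P₁V₁/(RT₁) = 201×34.3/(8.314×566) = 1.47 mol.
Step 1 — Isothermal: T stays 566 K; PV = const ⇒ V₂ = 5.11 L, P₂ = 1350 kPa.
ΔU = 0 (ideal gas, T constant).
W = nRT ln(V₂/V₁) = 1.47×8.314×566×ln(0.149) = -13100 J.
Q = ΔU + W = -13100 J.
State after step 1: P = 1350 kPa, V = 5.11 L, T = 566 K.
Step 2 — Isochoric: V stays 5.11 L; P/T = const ⇒ T₂ = 765 K, P₂ = 1820 kPa.
W = 0 (no volume change).
ΔU = nCvΔT = 1.47×20.8×(765−566) = 6060 J.
Q = ΔU = 6060 J.
Net over both steps: W = -13100 J, Q = -7070 J, ΔU = 6060 J.

-7070 J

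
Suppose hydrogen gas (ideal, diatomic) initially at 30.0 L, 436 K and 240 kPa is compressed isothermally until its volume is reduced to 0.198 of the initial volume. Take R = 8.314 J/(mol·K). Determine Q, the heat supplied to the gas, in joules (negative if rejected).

n = P₁V₁/(RT₁) = 240×30.0/(8.314×436) = 1.99 mol.
Isothermal: T stays 436 K; PV = const ⇒ V₂ = 5.94 L, P₂ = 1210 kPa.
ΔU = 0 (ideal gas, T constant).
W = nRT ln(V₂/V₁) = 1.99×8.314×436×ln(0.198) = -11700 J.
Q = ΔU + W = -11700 J.

-11700 J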